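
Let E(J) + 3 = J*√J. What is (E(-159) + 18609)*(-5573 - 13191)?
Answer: -349122984 + 2983476*I*√159 ≈ -3.4912e+8 + 3.762e+7*I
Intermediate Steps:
E(J) = -3 + J^(3/2) (E(J) = -3 + J*√J = -3 + J^(3/2))
(E(-159) + 18609)*(-5573 - 13191) = ((-3 + (-159)^(3/2)) + 18609)*(-5573 - 13191) = ((-3 - 159*I*√159) + 18609)*(-18764) = (18606 - 159*I*√159)*(-18764) = -349122984 + 2983476*I*√159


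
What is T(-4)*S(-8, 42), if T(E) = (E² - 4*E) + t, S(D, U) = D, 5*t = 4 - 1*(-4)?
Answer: -1344/5 ≈ -268.80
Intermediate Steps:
t = 8/5 (t = (4 - 1*(-4))/5 = (4 + 4)/5 = (⅕)*8 = 8/5 ≈ 1.6000)
T(E) = 8/5 + E² - 4*E (T(E) = (E² - 4*E) + 8/5 = 8/5 + E² - 4*E)
T(-4)*S(-8, 42) = (8/5 + (-4)² - 4*(-4))*(-8) = (8/5 + 16 + 16)*(-8) = (168/5)*(-8) = -1344/5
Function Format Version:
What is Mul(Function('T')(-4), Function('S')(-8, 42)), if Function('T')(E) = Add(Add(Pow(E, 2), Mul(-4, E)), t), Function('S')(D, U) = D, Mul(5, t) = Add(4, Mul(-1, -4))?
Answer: Rational(-1344, 5) ≈ -268.80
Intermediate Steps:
t = Rational(8, 5) (t = Mul(Rational(1, 5), Add(4, Mul(-1, -4))) = Mul(Rational(1, 5), Add(4, 4)) = Mul(Rational(1, 5), 8) = Rational(8, 5) ≈ 1.6000)
Function('T')(E) = Add(Rational(8, 5), Pow(E, 2), Mul(-4, E)) (Function('T')(E) = Add(Add(Pow(E, 2), Mul(-4, E)), Rational(8, 5)) = Add(Rational(8, 5), Pow(E, 2), Mul(-4, E)))
Mul(Function('T')(-4), Function('S')(-8, 42)) = Mul(Add(Rational(8, 5), Pow(-4, 2), Mul(-4, -4)), -8) = Mul(Add(Rational(8, 5), 16, 16), -8) = Mul(Rational(168, 5), -8) = Rational(-1344, 5)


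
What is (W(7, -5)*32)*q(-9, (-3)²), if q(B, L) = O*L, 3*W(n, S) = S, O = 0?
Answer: 0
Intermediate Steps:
W(n, S) = S/3
q(B, L) = 0 (q(B, L) = 0*L = 0)
(W(7, -5)*32)*q(-9, (-3)²) = (((⅓)*(-5))*32)*0 = -5/3*32*0 = -160/3*0 = 0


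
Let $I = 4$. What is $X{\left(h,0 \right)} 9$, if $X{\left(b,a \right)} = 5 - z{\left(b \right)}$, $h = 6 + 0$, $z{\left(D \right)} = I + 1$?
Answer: $0$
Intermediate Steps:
$z{\left(D \right)} = 5$ ($z{\left(D \right)} = 4 + 1 = 5$)
$h = 6$
$X{\left(b,a \right)} = 0$ ($X{\left(b,a \right)} = 5 - 5 = 0$)
$X{\left(h,0 \right)} 9 = 0 \cdot 9 = 0$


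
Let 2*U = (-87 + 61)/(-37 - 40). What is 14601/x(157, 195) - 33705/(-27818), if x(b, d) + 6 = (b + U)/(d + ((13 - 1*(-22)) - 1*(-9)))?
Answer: -177891527197/65117964 ≈ -2731.8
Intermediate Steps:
U = 13/77 (U = ((-87 + 61)/(-37 - 40))/2 = (-26/(-77))/2 = (-26*(-1/77))/2 = (½)*(26/77) = 13/77 ≈ 0.16883)
x(b, d) = -6 + (13/77 + b)/(44 + d) (x(b, d) = -6 + (b + 13/77)/(d + ((13 - 1*(-22)) - 1*(-9))) = -6 + (13/77 + b)/(d + ((13 + 22) + 9)) = -6 + (13/77 + b)/(d + (35 + 9)) = -6 + (13/77 + b)/(d + 44) = -6 + (13/77 + b)/(44 + d))
14601/x(157, 195) - 33705/(-27818) = 14601/(((-20315/77 + 157 - 6*195)/(44 + 195))) - 33705/(-27818) = 14601/(((-20315/77 + 157 - 1170)/239)) - 33705*(-1/27818) = 14601/(((1/239)*(-98316/77))) + 4815/3974 = 14601/(-98316/18403) + 4815/3974 = 14601*(-18403/98316) + 4815/3974 = -89567401/32772 + 4815/3974 = -177891527197/65117964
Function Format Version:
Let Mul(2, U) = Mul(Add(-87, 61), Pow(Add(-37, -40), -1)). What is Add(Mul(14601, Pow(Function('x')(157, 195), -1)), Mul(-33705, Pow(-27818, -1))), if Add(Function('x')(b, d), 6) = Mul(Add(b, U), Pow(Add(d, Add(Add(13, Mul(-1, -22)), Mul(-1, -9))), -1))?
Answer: Rational(-177891527197, 65117964) ≈ -2731.8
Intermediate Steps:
U = Rational(13, 77) (U = Mul(Rational(1, 2), Mul(Add(-87, 61), Pow(Add(-37, -40), -1))) = Mul(Rational(1, 2), Mul(-26, Pow(-77, -1))) = Mul(Rational(1, 2), Mul(-26, Rational(-1, 77))) = Mul(Rational(1, 2), Rational(26, 77)) = Rational(13, 77) ≈ 0.16883)
Function('x')(b, d) = Add(-6, Mul(Pow(Add(44, d), -1), Add(Rational(13, 77), b))) (Function('x')(b, d) = Add(-6, Mul(Add(b, Rational(13, 77)), Pow(Add(d, Add(Add(13, Mul(-1, -22)), Mul(-1, -9))), -1))) = Add(-6, Mul(Add(Rational(13, 77), b), Pow(Add(d, Add(Add(13, 22), 9)), -1))) = Add(-6, Mul(Add(Rational(13, 77), b), Pow(Add(d, Add(35, 9)), -1))) = Add(-6, Mul(Add(Rational(13, 77), b), Pow(Add(d, 44), -1))) = Add(-6, Mul(Add(Rational(13, 77), b), Pow(Add(44, d), -1))) = Add(-6, Mul(Pow(Add(44, d), -1), Add(Rational(13, 77), b))))
Add(Mul(14601, Pow(Function('x')(157, 195), -1)), Mul(-33705, Pow(-27818, -1))) = Add(Mul(14601, Pow(Mul(Pow(Add(44, 195), -1), Add(Rational(-20315, 77), 157, Mul(-6, 195))), -1)), Mul(-33705, Pow(-27818, -1))) = Add(Mul(14601, Pow(Mul(Pow(239, -1), Add(Rational(-20315, 77), 157, -1170)), -1)), Mul(-33705, Rational(-1, 27818))) = Add(Mul(14601, Pow(Mul(Rational(1, 239), Rational(-98316, 77)), -1)), Rational(4815, 3974)) = Add(Mul(14601, Pow(Rational(-98316, 18403), -1)), Rational(4815, 3974)) = Add(Mul(14601, Rational(-18403, 98316)), Rational(4815, 3974)) = Add(Rational(-89567401, 32772), Rational(4815, 3974)) = Rational(-177891527197, 65117964)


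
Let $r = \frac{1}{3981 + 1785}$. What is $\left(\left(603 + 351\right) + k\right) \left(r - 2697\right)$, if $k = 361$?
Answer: $- \frac{20449434815}{5766} \approx -3.5466 \cdot 10^{6}$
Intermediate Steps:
$r = \frac{1}{5766} \approx 0.00017343$
$\left(\left(603 + 351\right) + k\right) \left(r - 2697\right) = \left(\left(603 + 351\right) + 361\right) \left(\frac{1}{5766} - 2697\right) = \left(954 + 361\right) \left(- \frac{15550901}{5766}\right) = 1315 \left(- \frac{15550901}{5766}\right) = - \frac{20449434815}{5766}$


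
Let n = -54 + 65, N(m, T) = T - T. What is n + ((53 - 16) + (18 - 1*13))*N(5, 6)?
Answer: 11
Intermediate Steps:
N(m, T) = 0
n = 11
n + ((53 - 16) + (18 - 1*13))*N(5, 6) = 11 + ((53 - 16) + (18 - 1*13))*0 = 11 + (37 + (18 - 13))*0 = 11 + (37 + 5)*0 = 11 + 42*0 = 11 + 0 = 11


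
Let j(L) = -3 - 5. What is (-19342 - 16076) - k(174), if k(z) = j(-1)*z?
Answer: -34026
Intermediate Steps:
j(L) = -8
k(z) = -8*z
(-19342 - 16076) - k(174) = (-19342 - 16076) - (-8)*174 = -35418 - 1*(-1392) = -35418 + 1392 = -34026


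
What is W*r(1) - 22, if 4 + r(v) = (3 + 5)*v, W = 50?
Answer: 178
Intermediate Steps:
r(v) = -4 + 8*v (r(v) = -4 + (3 + 5)*v = -4 + 8*v)
W*r(1) - 22 = 50*(-4 + 8*1) - 22 = 50*(-4 + 8) - 22 = 50*4 - 22 = 200 - 22 = 178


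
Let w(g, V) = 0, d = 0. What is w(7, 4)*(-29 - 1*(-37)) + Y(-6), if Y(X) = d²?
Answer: 0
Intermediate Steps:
Y(X) = 0 (Y(X) = 0² = 0)
w(7, 4)*(-29 - 1*(-37)) + Y(-6) = 0*(-29 - 1*(-37)) + 0 = 0*(-29 + 37) + 0 = 0*8 + 0 = 0 + 0 = 0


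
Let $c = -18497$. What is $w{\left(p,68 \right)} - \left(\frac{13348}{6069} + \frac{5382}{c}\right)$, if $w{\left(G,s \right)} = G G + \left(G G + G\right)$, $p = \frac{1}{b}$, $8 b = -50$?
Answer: $- \frac{141530187674}{70161433125} \approx -2.0172$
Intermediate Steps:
$b = - \frac{25}{4}$ ($b = \frac{1}{8} \left(-50\right) = - \frac{25}{4} \approx -6.25$)
$p = - \frac{4}{25}$ ($p = \frac{1}{- \frac{25}{4}} = - \frac{4}{25} \approx -0.16$)
$w{\left(G,s \right)} = G + 2 G^{2}$ ($w{\left(G,s \right)} = G^{2} + \left(G^{2} + G\right) = G^{2} + \left(G + G^{2}\right) = G + 2 G^{2}$)
$w{\left(p,68 \right)} - \left(\frac{13348}{6069} + \frac{5382}{c}\right) = - \frac{4 \left(1 + 2 \left(- \frac{4}{25}\right)\right)}{25} - \left(\frac{13348}{6069} + \frac{5382}{-18497}\right) = - \frac{4 \left(1 - \frac{8}{25}\right)}{25} - \left(13348 \cdot \frac{1}{6069} + 5382 \left(- \frac{1}{18497}\right)\right) = \left(- \frac{4}{25}\right) \frac{17}{25} - \left(\frac{13348}{6069} - \frac{5382}{18497}\right) = - \frac{68}{625} - \frac{214234598}{112258293} = - \frac{141530187674}{70161433125}$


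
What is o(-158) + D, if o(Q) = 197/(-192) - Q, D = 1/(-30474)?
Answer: 153075949/975168 ≈ 156.97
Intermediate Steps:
D = -1/30474 ≈ -3.2815e-5
o(Q) = -197/192 - Q (o(Q) = 197*(-1/192) - Q = -197/192 - Q)
o(-158) + D = (-197/192 - 1*(-158)) - 1/30474 = (-197/192 + 158) - 1/30474 = 30139/192 - 1/30474 = 153075949/975168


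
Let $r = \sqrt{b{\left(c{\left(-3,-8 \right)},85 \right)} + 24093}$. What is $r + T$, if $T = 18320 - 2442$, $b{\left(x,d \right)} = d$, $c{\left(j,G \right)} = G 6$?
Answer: $15878 + \sqrt{24178} \approx 16034.0$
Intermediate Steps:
$c{\left(j,G \right)} = 6 G$
$r = \sqrt{24178}$ ($r = \sqrt{85 + 24093} = \sqrt{24178} \approx 155.49$)
$T = 15878$
$r + T = \sqrt{24178} + 15878 = 15878 + \sqrt{24178}$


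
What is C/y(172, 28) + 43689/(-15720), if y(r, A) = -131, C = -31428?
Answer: 1242557/5240 ≈ 237.13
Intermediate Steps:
C/y(172, 28) + 43689/(-15720) = -31428/(-131) + 43689/(-15720) = -31428*(-1/131) + 43689*(-1/15720) = 31428/131 - 14563/5240 = 1242557/5240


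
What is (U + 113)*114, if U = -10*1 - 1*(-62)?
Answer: 18810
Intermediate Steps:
U = 52 (U = -10 + 62 = 52)
(U + 113)*114 = (52 + 113)*114 = 165*114 = 18810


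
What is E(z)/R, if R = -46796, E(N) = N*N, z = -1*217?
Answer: -47089/46796 ≈ -1.0063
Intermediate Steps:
z = -217
E(N) = N²
E(z)/R = (-217)²/(-46796) = 47089*(-1/46796) = -47089/46796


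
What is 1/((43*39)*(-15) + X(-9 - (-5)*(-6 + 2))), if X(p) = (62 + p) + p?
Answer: -1/25151 ≈ -3.9760e-5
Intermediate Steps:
X(p) = 62 + 2*p
1/((43*39)*(-15) + X(-9 - (-5)*(-6 + 2))) = 1/((43*39)*(-15) + (62 + 2*(-9 - (-5)*(-6 + 2)))) = 1/(1677*(-15) + (62 + 2*(-9 - (-5)*(-4)))) = 1/(-25155 + (62 + 2*(-9 - 1*20))) = 1/(-25155 + (62 + 2*(-9 - 20))) = 1/(-25155 + (62 + 2*(-29))) = 1/(-25155 + (62 - 58)) = 1/(-25155 + 4) = 1/(-25151) = -1/25151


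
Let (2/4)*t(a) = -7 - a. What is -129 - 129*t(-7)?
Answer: -129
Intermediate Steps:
t(a) = -14 - 2*a (t(a) = 2*(-7 - a) = -14 - 2*a)
-129 - 129*t(-7) = -129 - 129*(-14 - 2*(-7)) = -129 - 129*(-14 + 14) = -129 - 129*0 = -129 + 0 = -129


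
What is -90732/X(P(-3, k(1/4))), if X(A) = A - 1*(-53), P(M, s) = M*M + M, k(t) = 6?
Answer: -90732/59 ≈ -1537.8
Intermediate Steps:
P(M, s) = M + M² (P(M, s) = M² + M = M + M²)
X(A) = 53 + A (X(A) = A + 53 = 53 + A)
-90732/X(P(-3, k(1/4))) = -90732/(53 - 3*(1 - 3)) = -90732/(53 - 3*(-2)) = -90732/(53 + 6) = -90732/59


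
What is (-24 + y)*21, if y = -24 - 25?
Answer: -1533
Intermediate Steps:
y = -49
(-24 + y)*21 = (-24 - 49)*21 = -73*21 = -1533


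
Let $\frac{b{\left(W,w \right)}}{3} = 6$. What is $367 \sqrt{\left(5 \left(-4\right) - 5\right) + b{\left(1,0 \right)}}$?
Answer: $367 i \sqrt{7} \approx 970.99 i$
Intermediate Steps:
$b{\left(W,w \right)} = 18$ ($b{\left(W,w \right)} = 3 \cdot 6 = 18$)
$367 \sqrt{\left(5 \left(-4\right) - 5\right) + b{\left(1,0 \right)}} = 367 \sqrt{\left(5 \left(-4\right) - 5\right) + 18} = 367 \sqrt{\left(-20 - 5\right) + 18} = 367 \sqrt{-25 + 18} = 367 \sqrt{-7} = 367 i \sqrt{7}$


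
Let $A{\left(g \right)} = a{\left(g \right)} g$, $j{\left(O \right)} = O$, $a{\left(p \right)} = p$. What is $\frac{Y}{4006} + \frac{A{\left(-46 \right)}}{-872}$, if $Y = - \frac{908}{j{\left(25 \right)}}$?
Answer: $- \frac{26588647}{10916350} \approx -2.4357$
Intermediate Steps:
$A{\left(g \right)} = g^{2}$ ($A{\left(g \right)} = g g = g^{2}$)
$Y = - \frac{908}{25} \approx -36.32$
$\frac{Y}{4006} + \frac{A{\left(-46 \right)}}{-872} = - \frac{908}{25 \cdot 4006} + \frac{\left(-46\right)^{2}}{-872} = \left(- \frac{908}{25}\right) \frac{1}{4006} + 2116 \left(- \frac{1}{872}\right) = - \frac{454}{50075} - \frac{529}{218} = - \frac{26588647}{10916350}$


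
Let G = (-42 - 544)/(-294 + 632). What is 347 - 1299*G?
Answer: 439250/169 ≈ 2599.1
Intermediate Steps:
G = -293/169 (G = -586/338 = -586*1/338 = -293/169 ≈ -1.7337)
347 - 1299*G = 347 - 1299*(-293/169) = 347 + 380607/169 = 439250/169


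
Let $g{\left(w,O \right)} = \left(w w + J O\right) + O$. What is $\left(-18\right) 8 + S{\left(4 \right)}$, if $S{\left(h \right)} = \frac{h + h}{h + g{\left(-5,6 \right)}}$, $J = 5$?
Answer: $- \frac{9352}{65} \approx -143.88$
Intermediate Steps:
$g{\left(w,O \right)} = w^{2} + 6 O$ ($g{\left(w,O \right)} = \left(w w + 5 O\right) + O = \left(w^{2} + 5 O\right) + O = w^{2} + 6 O$)
$S{\left(h \right)} = \frac{2 h}{61 + h}$ ($S{\left(h \right)} = \frac{h + h}{h + \left(\left(-5\right)^{2} + 6 \cdot 6\right)} = \frac{2 h}{h + \left(25 + 36\right)} = \frac{2 h}{h + 61} = \frac{2 h}{61 + h}$)
$\left(-18\right) 8 + S{\left(4 \right)} = \left(-18\right) 8 + 2 \cdot 4 \frac{1}{61 + 4} = -144 + 2 \cdot 4 \cdot \frac{1}{65} = -144 + \frac{8}{65} = - \frac{9352}{65}$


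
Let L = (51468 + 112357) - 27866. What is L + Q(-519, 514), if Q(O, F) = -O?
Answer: 136478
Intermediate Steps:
L = 135959 (L = 163825 - 27866 = 135959)
L + Q(-519, 514) = 135959 - 1*(-519) = 135959 + 519 = 136478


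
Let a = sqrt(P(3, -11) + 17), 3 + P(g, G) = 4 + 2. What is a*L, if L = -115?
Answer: -230*sqrt(5) ≈ -514.30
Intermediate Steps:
P(g, G) = 3 (P(g, G) = -3 + (4 + 2) = -3 + 6 = 3)
a = 2*sqrt(5) (a = sqrt(3 + 17) = sqrt(20) = 2*sqrt(5) ≈ 4.4721)
a*L = (2*sqrt(5))*(-115) = -230*sqrt(5)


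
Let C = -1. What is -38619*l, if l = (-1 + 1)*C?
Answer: 0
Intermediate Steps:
l = 0 (l = (-1 + 1)*(-1) = 0*(-1) = 0)
-38619*l = -38619*0 = 0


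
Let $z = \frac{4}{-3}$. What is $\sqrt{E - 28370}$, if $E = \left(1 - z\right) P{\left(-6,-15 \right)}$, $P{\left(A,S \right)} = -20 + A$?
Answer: $\frac{2 i \sqrt{63969}}{3} \approx 168.61 i$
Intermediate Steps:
$z = - \frac{4}{3}$ ($z = 4 \left(- \frac{1}{3}\right) = - \frac{4}{3} \approx -1.3333$)
$E = - \frac{182}{3}$ ($E = \left(1 - - \frac{4}{3}\right) \left(-20 - 6\right) = \left(1 + \frac{4}{3}\right) \left(-26\right) = \frac{7}{3} \left(-26\right) = - \frac{182}{3} \approx -60.667$)
$\sqrt{E - 28370} = \sqrt{- \frac{182}{3} - 28370} = \sqrt{- \frac{85292}{3}} = \frac{2 i \sqrt{63969}}{3}$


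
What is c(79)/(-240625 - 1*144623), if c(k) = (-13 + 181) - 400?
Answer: 29/48156 ≈ 0.00060221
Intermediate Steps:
c(k) = -232 (c(k) = 168 - 400 = -232)
c(79)/(-240625 - 1*144623) = -232/(-240625 - 1*144623) = -232/(-240625 - 144623) = -232/(-385248) = -232*(-1/385248) = 29/48156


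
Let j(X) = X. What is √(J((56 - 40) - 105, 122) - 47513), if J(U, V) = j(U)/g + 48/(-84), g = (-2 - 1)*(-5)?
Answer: 2*I*√130975635/105 ≈ 217.99*I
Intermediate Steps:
g = 15 (g = -3*(-5) = 15)
J(U, V) = -4/7 + U/15 (J(U, V) = U/15 + 48/(-84) = U*(1/15) + 48*(-1/84) = U/15 - 4/7 = -4/7 + U/15)
√(J((56 - 40) - 105, 122) - 47513) = √((-4/7 + ((56 - 40) - 105)/15) - 47513) = √((-4/7 + (16 - 105)/15) - 47513) = √((-4/7 + (1/15)*(-89)) - 47513) = √((-4/7 - 89/15) - 47513) = √(-683/105 - 47513) = √(-4989548/105) = 2*I*√130975635/105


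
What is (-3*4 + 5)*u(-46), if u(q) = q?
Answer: 322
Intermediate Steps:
(-3*4 + 5)*u(-46) = (-3*4 + 5)*(-46) = (-12 + 5)*(-46) = -7*(-46) = 322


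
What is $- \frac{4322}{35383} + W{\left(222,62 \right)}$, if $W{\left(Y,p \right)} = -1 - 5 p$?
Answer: $- \frac{11008435}{35383} \approx -311.12$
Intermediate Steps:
$- \frac{4322}{35383} + W{\left(222,62 \right)} = - \frac{4322}{35383} - 311 = - \frac{11008435}{35383}$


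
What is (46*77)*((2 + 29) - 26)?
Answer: 17710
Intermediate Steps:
(46*77)*((2 + 29) - 26) = 3542*(31 - 26) = 3542*5 = 17710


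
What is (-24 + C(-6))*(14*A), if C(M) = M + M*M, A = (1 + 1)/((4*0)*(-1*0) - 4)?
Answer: -42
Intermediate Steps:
A = -½ (A = 2/(0*0 - 4) = 2/(0 - 4) = 2/(-4) = 2*(-¼) = -½ ≈ -0.50000)
C(M) = M + M²
(-24 + C(-6))*(14*A) = (-24 - 6*(1 - 6))*(14*(-½)) = (-24 - 6*(-5))*(-7) = (-24 + 30)*(-7) = 6*(-7) = -42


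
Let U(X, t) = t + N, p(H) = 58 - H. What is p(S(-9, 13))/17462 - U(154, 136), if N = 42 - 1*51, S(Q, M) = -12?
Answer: -1108802/8731 ≈ -127.00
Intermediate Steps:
N = -9 (N = 42 - 51 = -9)
U(X, t) = -9 + t (U(X, t) = t - 9 = -9 + t)
p(S(-9, 13))/17462 - U(154, 136) = (58 - 1*(-12))/17462 - (-9 + 136) = (58 + 12)*(1/17462) - 1*127 = 70*(1/17462) - 127 = 35/8731 - 127 = -1108802/8731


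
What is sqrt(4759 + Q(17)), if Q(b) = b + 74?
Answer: 5*sqrt(194) ≈ 69.642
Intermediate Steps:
Q(b) = 74 + b
sqrt(4759 + Q(17)) = sqrt(4759 + (74 + 17)) = sqrt(4759 + 91) = sqrt(4850) = 5*sqrt(194)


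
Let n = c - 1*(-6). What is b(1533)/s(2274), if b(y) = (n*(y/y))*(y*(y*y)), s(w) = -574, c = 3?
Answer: -4632025419/82 ≈ -5.6488e+7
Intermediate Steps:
n = 9 (n = 3 - 1*(-6) = 3 + 6 = 9)
b(y) = 9*y**3 (b(y) = (9*(y/y))*(y*(y*y)) = (9*1)*(y*y**2) = 9*y**3)
b(1533)/s(2274) = (9*1533**3)/(-574) = (9*3602686437)*(-1/574) = 32424177933*(-1/574) = -4632025419/82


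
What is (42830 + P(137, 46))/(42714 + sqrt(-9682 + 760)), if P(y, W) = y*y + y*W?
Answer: 483387219/304082453 - 67901*I*sqrt(8922)/1824494718 ≈ 1.5897 - 0.0035153*I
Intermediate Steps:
P(y, W) = y**2 + W*y
(42830 + P(137, 46))/(42714 + sqrt(-9682 + 760)) = (42830 + 137*(46 + 137))/(42714 + sqrt(-9682 + 760)) = (42830 + 137*183)/(42714 + sqrt(-8922)) = (42830 + 25071)/(42714 + I*sqrt(8922)) = 67901/(42714 + I*sqrt(8922))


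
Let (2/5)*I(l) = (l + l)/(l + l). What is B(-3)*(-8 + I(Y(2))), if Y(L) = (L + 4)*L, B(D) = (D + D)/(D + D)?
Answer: -11/2 ≈ -5.5000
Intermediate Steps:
B(D) = 1 (B(D) = (2*D)/((2*D)) = (2*D)*(1/(2*D)) = 1)
Y(L) = L*(4 + L) (Y(L) = (4 + L)*L = L*(4 + L))
I(l) = 5/2 (I(l) = 5*((l + l)/(l + l))/2 = 5*((2*l)/((2*l)))/2 = 5*((2*l)*(1/(2*l)))/2 = (5/2)*1 = 5/2)
B(-3)*(-8 + I(Y(2))) = 1*(-8 + 5/2) = 1*(-11/2) = -11/2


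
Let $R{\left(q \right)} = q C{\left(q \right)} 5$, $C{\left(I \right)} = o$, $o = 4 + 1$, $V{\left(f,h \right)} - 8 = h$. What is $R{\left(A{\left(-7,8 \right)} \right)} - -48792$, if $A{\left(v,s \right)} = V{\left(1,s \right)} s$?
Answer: $51992$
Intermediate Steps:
$V{\left(f,h \right)} = 8 + h$
$o = 5$
$C{\left(I \right)} = 5$
$A{\left(v,s \right)} = s \left(8 + s\right)$ ($A{\left(v,s \right)} = \left(8 + s\right) s = s \left(8 + s\right)$)
$R{\left(q \right)} = 25 q$ ($R{\left(q \right)} = q 5 \cdot 5 = 5 q 5 = 25 q$)
$R{\left(A{\left(-7,8 \right)} \right)} - -48792 = 25 \cdot 8 \left(8 + 8\right) - -48792 = 25 \cdot 8 \cdot 16 + 48792 = 25 \cdot 128 + 48792 = 3200 + 48792 = 51992$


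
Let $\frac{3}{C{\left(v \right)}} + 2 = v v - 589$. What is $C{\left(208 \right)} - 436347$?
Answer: $- \frac{18620235528}{42673} \approx -4.3635 \cdot 10^{5}$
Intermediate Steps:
$C{\left(v \right)} = \frac{3}{-591 + v^{2}}$ ($C{\left(v \right)} = \frac{3}{-2 + \left(v v - 589\right)} = \frac{3}{-2 + \left(v^{2} - 589\right)} = \frac{3}{-2 + \left(-589 + v^{2}\right)} = \frac{3}{-591 + v^{2}}$)
$C{\left(208 \right)} - 436347 = \frac{3}{-591 + 208^{2}} - 436347 = \frac{3}{-591 + 43264} - 436347 = \frac{3}{42673} - 436347 = - \frac{18620235528}{42673}$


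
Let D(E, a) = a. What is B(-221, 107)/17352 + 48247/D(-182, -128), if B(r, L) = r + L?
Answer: -34883189/92544 ≈ -376.94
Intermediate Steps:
B(r, L) = L + r
B(-221, 107)/17352 + 48247/D(-182, -128) = (107 - 221)/17352 + 48247/(-128) = -114*1/17352 + 48247*(-1/128) = -19/2892 - 48247/128 = -34883189/92544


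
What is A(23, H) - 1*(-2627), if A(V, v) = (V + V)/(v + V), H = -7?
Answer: 21039/8 ≈ 2629.9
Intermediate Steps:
A(V, v) = 2*V/(V + v) (A(V, v) = (2*V)/(V + v) = 2*V/(V + v))
A(23, H) - 1*(-2627) = 2*23/(23 - 7) - 1*(-2627) = 2*23/16 + 2627 = 2*23*(1/16) + 2627 = 23/8 + 2627 = 21039/8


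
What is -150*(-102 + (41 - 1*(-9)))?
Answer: 7800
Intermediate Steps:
-150*(-102 + (41 - 1*(-9))) = -150*(-102 + (41 + 9)) = -150*(-102 + 50) = -150*(-52) = 7800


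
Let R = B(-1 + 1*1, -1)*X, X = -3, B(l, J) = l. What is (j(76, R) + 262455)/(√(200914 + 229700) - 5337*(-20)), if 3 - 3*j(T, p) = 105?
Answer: 1556156530/632944277 - 262421*√47846/3797665662 ≈ 2.4435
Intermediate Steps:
R = 0 (R = (-1 + 1*1)*(-3) = (-1 + 1)*(-3) = 0*(-3) = 0)
j(T, p) = -34 (j(T, p) = 1 - ⅓*105 = 1 - 35 = -34)
(j(76, R) + 262455)/(√(200914 + 229700) - 5337*(-20)) = (-34 + 262455)/(√(200914 + 229700) - 5337*(-20)) = 262421/(√430614 + 106740) = 262421/(3*√47846 + 106740) = 262421/(106740 + 3*√47846)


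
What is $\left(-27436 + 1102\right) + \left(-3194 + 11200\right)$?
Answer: $-18328$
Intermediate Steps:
$\left(-27436 + 1102\right) + \left(-3194 + 11200\right) = -26334 + 8006 = -18328$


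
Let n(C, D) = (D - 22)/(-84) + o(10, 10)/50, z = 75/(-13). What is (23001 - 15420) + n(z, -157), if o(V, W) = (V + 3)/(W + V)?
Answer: 159246023/21000 ≈ 7583.1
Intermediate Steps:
o(V, W) = (3 + V)/(V + W)
z = -75/13 (z = 75*(-1/13) = -75/13 ≈ -5.7692)
n(C, D) = 5773/21000 - D/84 (n(C, D) = (D - 22)/(-84) + ((3 + 10)/(10 + 10))/50 = (-22 + D)*(-1/84) + (13/20)*(1/50) = (11/42 - D/84) + ((1/20)*13)*(1/50) = (11/42 - D/84) + (13/20)*(1/50) = (11/42 - D/84) + 13/1000 = 5773/21000 - D/84)
(23001 - 15420) + n(z, -157) = (23001 - 15420) + (5773/21000 - 1/84*(-157)) = 7581 + (5773/21000 + 157/84) = 7581 + 45023/21000 = 159246023/21000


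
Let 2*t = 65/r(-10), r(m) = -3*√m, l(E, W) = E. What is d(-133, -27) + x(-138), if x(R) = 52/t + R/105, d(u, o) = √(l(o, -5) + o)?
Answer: -46/35 + 3*I*√6 - 24*I*√10/5 ≈ -1.3143 - 7.8305*I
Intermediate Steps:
d(u, o) = √2*√o (d(u, o) = √(o + o) = √(2*o) = √2*√o)
t = 13*I*√10/12 (t = (65/((-3*I*√10)))/2 = (65*(I*√10/30))/2 = (13*I*√10/6)/2 = 13*I*√10/12 ≈ 3.4258*I)
x(R) = R/105 - 24*I*√10/5 (x(R) = 52/((13*I*√10/12)) + R/105 = 52*(-6*I*√10/65) + R*(1/105) = -24*I*√10/5 + R/105 = R/105 - 24*I*√10/5)
d(-133, -27) + x(-138) = √2*√(-27) + ((1/105)*(-138) - 24*I*√10/5) = √2*(3*I*√3) + (-46/35 - 24*I*√10/5) = 3*I*√6 + (-46/35 - 24*I*√10/5) = -46/35 + 3*I*√6 - 24*I*√10/5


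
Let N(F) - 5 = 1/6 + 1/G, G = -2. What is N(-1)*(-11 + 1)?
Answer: -140/3 ≈ -46.667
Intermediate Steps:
N(F) = 14/3 (N(F) = 5 + (1/6 + 1/(-2)) = 5 + (1*(⅙) + 1*(-½)) = 5 + (⅙ - ½) = 5 - ⅓ = 14/3)
N(-1)*(-11 + 1) = 14*(-11 + 1)/3 = (14/3)*(-10) = -140/3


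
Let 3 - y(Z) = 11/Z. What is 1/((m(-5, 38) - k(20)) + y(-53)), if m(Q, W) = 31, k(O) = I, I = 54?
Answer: -53/1049 ≈ -0.050524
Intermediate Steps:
k(O) = 54
y(Z) = 3 - 11/Z
1/((m(-5, 38) - k(20)) + y(-53)) = 1/((31 - 1*54) + (3 - 11/(-53))) = 1/((31 - 54) + (3 - 11*(-1/53))) = 1/(-23 + (3 + 11/53)) = 1/(-23 + 170/53) = 1/(-1049/53) = -53/1049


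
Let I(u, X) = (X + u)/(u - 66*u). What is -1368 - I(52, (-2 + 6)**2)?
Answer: -1155943/845 ≈ -1368.0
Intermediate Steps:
I(u, X) = -(X + u)/(65*u) (I(u, X) = (X + u)/((-65*u)) = (X + u)*(-1/(65*u)) = -(X + u)/(65*u))
-1368 - I(52, (-2 + 6)**2) = -1368 - (-(-2 + 6)**2 - 1*52)/(65*52) = -1368 - (-1*4**2 - 52)/(65*52) = -1368 - (-1*16 - 52)/(65*52) = -1368 - (-16 - 52)/(65*52) = -1368 - (-68)/(65*52) = -1368 - 1*(-17/845) = -1368 + 17/845 = -1155943/845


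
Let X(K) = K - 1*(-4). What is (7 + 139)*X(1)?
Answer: 730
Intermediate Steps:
X(K) = 4 + K (X(K) = K + 4 = 4 + K)
(7 + 139)*X(1) = (7 + 139)*(4 + 1) = 146*5 = 730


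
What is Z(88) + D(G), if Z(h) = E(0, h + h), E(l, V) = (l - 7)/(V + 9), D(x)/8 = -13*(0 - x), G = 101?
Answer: 1943233/185 ≈ 10504.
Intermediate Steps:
D(x) = 104*x (D(x) = 8*(-13*(0 - x)) = 8*(-(-13)*x) = 8*(13*x) = 104*x)
E(l, V) = (-7 + l)/(9 + V)
Z(h) = -7/(9 + 2*h) (Z(h) = (-7 + 0)/(9 + (h + h)) = -7/(9 + 2*h))
Z(88) + D(G) = -7/(9 + 2*88) + 104*101 = -7/(9 + 176) + 10504 = -7/185 + 10504 = 1943233/185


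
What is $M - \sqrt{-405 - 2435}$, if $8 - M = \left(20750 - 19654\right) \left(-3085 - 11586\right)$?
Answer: $16079424 - 2 i \sqrt{710} \approx 1.6079 \cdot 10^{7} - 53.292 i$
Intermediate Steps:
$M = 16079424$ ($M = 8 - \left(20750 - 19654\right) \left(-3085 - 11586\right) = 8 - 1096 \left(-3085 - 11586\right) = 8 - 1096 \left(-14671\right) = 8 - -16079416 = 8 + 16079416 = 16079424$)
$M - \sqrt{-405 - 2435} = 16079424 - \sqrt{-405 - 2435} = 16079424 - \sqrt{-2840} = 16079424 - 2 i \sqrt{710}$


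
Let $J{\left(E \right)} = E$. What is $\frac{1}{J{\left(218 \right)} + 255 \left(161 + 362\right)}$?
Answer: $\frac{1}{133583} \approx 7.486 \cdot 10^{-6}$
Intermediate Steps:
$\frac{1}{J{\left(218 \right)} + 255 \left(161 + 362\right)} = \frac{1}{218 + 255 \left(161 + 362\right)} = \frac{1}{218 + 255 \cdot 523} = \frac{1}{218 + 133365} = \frac{1}{133583}$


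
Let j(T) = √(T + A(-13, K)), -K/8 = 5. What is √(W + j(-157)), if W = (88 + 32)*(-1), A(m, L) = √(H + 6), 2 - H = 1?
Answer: √(-120 + √(-157 + √7)) ≈ 0.56632 + 10.969*I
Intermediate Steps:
H = 1 (H = 2 - 1*1 = 2 - 1 = 1)
K = -40 (K = -8*5 = -40)
A(m, L) = √7 (A(m, L) = √(1 + 6) = √7)
W = -120 (W = 120*(-1) = -120)
j(T) = √(T + √7)
√(W + j(-157)) = √(-120 + √(-157 + √7))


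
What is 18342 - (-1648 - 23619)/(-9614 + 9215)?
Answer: 7293191/399 ≈ 18279.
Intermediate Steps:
18342 - (-1648 - 23619)/(-9614 + 9215) = 18342 - (-25267)/(-399) = 18342 - (-25267)*(-1)/399 = 18342 - 1*25267/399 = 18342 - 25267/399 = 7293191/399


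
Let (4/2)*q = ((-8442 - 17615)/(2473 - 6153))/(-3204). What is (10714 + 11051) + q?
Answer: 513250015543/23581440 ≈ 21765.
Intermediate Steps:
q = -26057/23581440 (q = (((-8442 - 17615)/(2473 - 6153))/(-3204))/2 = (-26057/(-3680)*(-1/3204))/2 = (-26057*(-1/3680)*(-1/3204))/2 = ((26057/3680)*(-1/3204))/2 = (1/2)*(-26057/11790720) = -26057/23581440 ≈ -0.0011050)
(10714 + 11051) + q = (10714 + 11051) - 26057/23581440 = 21765 - 26057/23581440 = 513250015543/23581440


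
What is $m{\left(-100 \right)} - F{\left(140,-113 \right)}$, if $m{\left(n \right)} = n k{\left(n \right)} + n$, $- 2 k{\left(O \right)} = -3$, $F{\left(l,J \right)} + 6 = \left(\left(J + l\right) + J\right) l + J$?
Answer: $11909$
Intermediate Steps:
$F{\left(l,J \right)} = -6 + J + l \left(l + 2 J\right)$ ($F{\left(l,J \right)} = -6 + \left(\left(\left(J + l\right) + J\right) l + J\right) = -6 + \left(\left(l + 2 J\right) l + J\right) = -6 + \left(l \left(l + 2 J\right) + J\right) = -6 + \left(J + l \left(l + 2 J\right)\right) = -6 + J + l \left(l + 2 J\right)$)
$k{\left(O \right)} = \frac{3}{2}$ ($k{\left(O \right)} = \left(- \frac{1}{2}\right) \left(-3\right) = \frac{3}{2}$)
$m{\left(n \right)} = \frac{5 n}{2}$ ($m{\left(n \right)} = n \frac{3}{2} + n = \frac{3 n}{2} + n = \frac{5 n}{2}$)
$m{\left(-100 \right)} - F{\left(140,-113 \right)} = \frac{5}{2} \left(-100\right) - \left(-6 - 113 + 140^{2} + 2 \left(-113\right) 140\right) = -250 - \left(-6 - 113 + 19600 - 31640\right) = -250 - -12159 = -250 + 12159 = 11909$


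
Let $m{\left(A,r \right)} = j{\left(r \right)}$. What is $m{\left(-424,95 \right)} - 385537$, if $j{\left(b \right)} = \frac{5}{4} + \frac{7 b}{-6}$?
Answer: $- \frac{4627759}{12} \approx -3.8565 \cdot 10^{5}$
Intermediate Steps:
$j{\left(b \right)} = \frac{5}{4} - \frac{7 b}{6}$ ($j{\left(b \right)} = 5 \cdot \frac{1}{4} + 7 b \left(- \frac{1}{6}\right) = \frac{5}{4} - \frac{7 b}{6}$)
$m{\left(A,r \right)} = \frac{5}{4} - \frac{7 r}{6}$
$m{\left(-424,95 \right)} - 385537 = \left(\frac{5}{4} - \frac{665}{6}\right) - 385537 = - \frac{1315}{12} - 385537 = - \frac{4627759}{12}$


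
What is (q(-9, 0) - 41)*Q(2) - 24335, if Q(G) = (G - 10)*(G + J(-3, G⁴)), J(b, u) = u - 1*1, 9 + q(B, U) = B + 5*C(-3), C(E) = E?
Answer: -14271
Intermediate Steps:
q(B, U) = -24 + B (q(B, U) = -9 + (B + 5*(-3)) = -9 + (B - 15) = -9 + (-15 + B) = -24 + B)
J(b, u) = -1 + u (J(b, u) = u - 1 = -1 + u)
Q(G) = (-10 + G)*(-1 + G + G⁴) (Q(G) = (G - 10)*(G + (-1 + G⁴)) = (-10 + G)*(-1 + G + G⁴))
(q(-9, 0) - 41)*Q(2) - 24335 = ((-24 - 9) - 41)*(10 + 2² + 2⁵ - 11*2 - 10*2⁴) - 24335 = (-33 - 41)*(10 + 4 + 32 - 22 - 10*16) - 24335 = -74*(10 + 4 + 32 - 22 - 160) - 24335 = -74*(-136) - 24335 = 10064 - 24335 = -14271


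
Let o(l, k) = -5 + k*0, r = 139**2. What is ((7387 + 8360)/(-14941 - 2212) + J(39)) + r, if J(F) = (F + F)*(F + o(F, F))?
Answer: 376887122/17153 ≈ 21972.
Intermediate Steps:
r = 19321
o(l, k) = -5 (o(l, k) = -5 + 0 = -5)
J(F) = 2*F*(-5 + F) (J(F) = (F + F)*(F - 5) = (2*F)*(-5 + F) = 2*F*(-5 + F))
((7387 + 8360)/(-14941 - 2212) + J(39)) + r = ((7387 + 8360)/(-14941 - 2212) + 2*39*(-5 + 39)) + 19321 = (15747/(-17153) + 2*39*34) + 19321 = (15747*(-1/17153) + 2652) + 19321 = (-15747/17153 + 2652) + 19321 = 45474009/17153 + 19321 = 376887122/17153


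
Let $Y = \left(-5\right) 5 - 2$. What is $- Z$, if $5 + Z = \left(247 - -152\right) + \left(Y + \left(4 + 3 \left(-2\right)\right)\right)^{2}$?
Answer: $-1235$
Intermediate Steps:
$Y = -27$ ($Y = -25 - 2 = -27$)
$Z = 1235$ ($Z = -5 + \left(\left(247 - -152\right) + \left(-27 + \left(4 + 3 \left(-2\right)\right)\right)^{2}\right) = -5 + \left(\left(247 + 152\right) + \left(-27 + \left(4 - 6\right)\right)^{2}\right) = -5 + \left(399 + \left(-27 - 2\right)^{2}\right) = -5 + \left(399 + \left(-29\right)^{2}\right) = -5 + \left(399 + 841\right) = -5 + 1240 = 1235$)
$- Z = \left(-1\right) 1235 = -1235$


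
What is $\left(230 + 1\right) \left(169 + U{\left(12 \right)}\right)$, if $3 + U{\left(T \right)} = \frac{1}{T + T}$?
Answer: $\frac{306845}{8} \approx 38356.0$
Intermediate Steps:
$U{\left(T \right)} = -3 + \frac{1}{2 T}$ ($U{\left(T \right)} = -3 + \frac{1}{T + T} = -3 + \frac{1}{2 T}$)
$\left(230 + 1\right) \left(169 + U{\left(12 \right)}\right) = \left(230 + 1\right) \left(169 - \left(3 - \frac{1}{2 \cdot 12}\right)\right) = 231 \left(169 + \left(-3 + \frac{1}{2} \cdot \frac{1}{12}\right)\right) = 231 \left(169 + \left(-3 + \frac{1}{24}\right)\right) = 231 \left(169 - \frac{71}{24}\right) = 231 \cdot \frac{3985}{24} = \frac{306845}{8}$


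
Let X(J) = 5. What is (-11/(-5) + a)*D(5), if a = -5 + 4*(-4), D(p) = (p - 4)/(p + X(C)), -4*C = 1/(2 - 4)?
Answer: -47/25 ≈ -1.8800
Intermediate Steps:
C = 1/8 (C = -1/(4*(2 - 4)) = -1/4/(-2) = -1/4*(-1/2) = 1/8 ≈ 0.12500)
D(p) = (-4 + p)/(5 + p) (D(p) = (p - 4)/(p + 5) = (-4 + p)/(5 + p))
a = -21 (a = -5 - 16 = -21)
(-11/(-5) + a)*D(5) = (-11/(-5) - 21)*((-4 + 5)/(5 + 5)) = (-11*(-1/5) - 21)*(1/10) = (11/5 - 21)*((1/10)*1) = -94/5*1/10 = -47/25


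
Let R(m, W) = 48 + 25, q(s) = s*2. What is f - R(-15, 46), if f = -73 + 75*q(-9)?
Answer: -1496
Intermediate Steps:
q(s) = 2*s
R(m, W) = 73
f = -1423 (f = -73 + 75*(2*(-9)) = -73 + 75*(-18) = -73 - 1350 = -1423)
f - R(-15, 46) = -1423 - 1*73 = -1423 - 73 = -1496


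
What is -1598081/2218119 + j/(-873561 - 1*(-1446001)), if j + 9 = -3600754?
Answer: -8901726312437/1269740040360 ≈ -7.0107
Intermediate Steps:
j = -3600763 (j = -9 - 3600754 = -3600763)
-1598081/2218119 + j/(-873561 - 1*(-1446001)) = -1598081/2218119 - 3600763/(-873561 - 1*(-1446001)) = -1598081*1/2218119 - 3600763/(-873561 + 1446001) = -1598081/2218119 - 3600763/572440 = -8901726312437/1269740040360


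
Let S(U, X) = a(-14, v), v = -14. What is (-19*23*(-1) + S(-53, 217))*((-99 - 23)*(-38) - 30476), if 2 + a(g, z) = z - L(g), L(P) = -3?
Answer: -10956160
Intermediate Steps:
a(g, z) = 1 + z (a(g, z) = -2 + (z - 1*(-3)) = -2 + (z + 3) = -2 + (3 + z) = 1 + z)
S(U, X) = -13 (S(U, X) = 1 - 14 = -13)
(-19*23*(-1) + S(-53, 217))*((-99 - 23)*(-38) - 30476) = (-19*23*(-1) - 13)*((-99 - 23)*(-38) - 30476) = (-437*(-1) - 13)*(-122*(-38) - 30476) = (437 - 13)*(4636 - 30476) = 424*(-25840) = -10956160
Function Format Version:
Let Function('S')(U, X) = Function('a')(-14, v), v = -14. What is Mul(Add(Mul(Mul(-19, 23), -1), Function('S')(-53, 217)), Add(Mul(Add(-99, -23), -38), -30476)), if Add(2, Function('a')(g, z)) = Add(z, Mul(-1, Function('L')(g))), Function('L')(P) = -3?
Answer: -10956160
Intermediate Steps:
Function('a')(g, z) = Add(1, z) (Function('a')(g, z) = Add(-2, Add(z, Mul(-1, -3))) = Add(-2, Add(z, 3)) = Add(-2, Add(3, z)) = Add(1, z))
Function('S')(U, X) = -13 (Function('S')(U, X) = Add(1, -14) = -13)
Mul(Add(Mul(Mul(-19, 23), -1), Function('S')(-53, 217)), Add(Mul(Add(-99, -23), -38), -30476)) = Mul(Add(Mul(Mul(-19, 23), -1), -13), Add(Mul(Add(-99, -23), -38), -30476)) = Mul(Add(Mul(-437, -1), -13), Add(Mul(-122, -38), -30476)) = Mul(Add(437, -13), Add(4636, -30476)) = Mul(424, -25840) = -10956160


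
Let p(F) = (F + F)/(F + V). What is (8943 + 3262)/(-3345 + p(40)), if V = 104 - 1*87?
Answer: -139137/38117 ≈ -3.6503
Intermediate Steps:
V = 17 (V = 104 - 87 = 17)
p(F) = 2*F/(17 + F) (p(F) = (F + F)/(F + 17) = (2*F)/(17 + F) = 2*F/(17 + F))
(8943 + 3262)/(-3345 + p(40)) = (8943 + 3262)/(-3345 + 2*40/(17 + 40)) = 12205/(-3345 + 2*40/57) = 12205/(-3345 + 2*40*(1/57)) = 12205/(-3345 + 80/57) = 12205/(-190585/57) = 12205*(-57/190585) = -139137/38117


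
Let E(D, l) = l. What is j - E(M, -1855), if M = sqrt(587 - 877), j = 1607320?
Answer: 1609175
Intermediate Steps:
M = I*sqrt(290) (M = sqrt(-290) = I*sqrt(290) ≈ 17.029*I)
j - E(M, -1855) = 1607320 - 1*(-1855) = 1607320 + 1855 = 1609175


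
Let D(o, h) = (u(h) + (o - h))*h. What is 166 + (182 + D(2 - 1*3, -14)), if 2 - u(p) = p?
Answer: -58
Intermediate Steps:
u(p) = 2 - p
D(o, h) = h*(2 + o - 2*h) (D(o, h) = ((2 - h) + (o - h))*h = (2 + o - 2*h)*h = h*(2 + o - 2*h))
166 + (182 + D(2 - 1*3, -14)) = 166 + (182 - 14*(2 + (2 - 1*3) - 2*(-14))) = 166 + (182 - 14*(2 + (2 - 3) + 28)) = 166 + (182 - 14*(2 - 1 + 28)) = 166 + (182 - 14*29) = 166 + (182 - 406) = 166 - 224 = -58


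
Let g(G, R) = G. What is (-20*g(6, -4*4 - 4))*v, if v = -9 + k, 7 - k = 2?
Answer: 480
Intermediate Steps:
k = 5 (k = 7 - 1*2 = 7 - 2 = 5)
v = -4 (v = -9 + 5 = -4)
(-20*g(6, -4*4 - 4))*v = -20*6*(-4) = -120*(-4) = 480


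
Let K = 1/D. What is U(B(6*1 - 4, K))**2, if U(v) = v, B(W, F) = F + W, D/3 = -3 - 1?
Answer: 529/144 ≈ 3.6736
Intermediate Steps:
D = -12 (D = 3*(-3 - 1) = 3*(-4) = -12)
K = -1/12 (K = 1/(-12) = -1/12 ≈ -0.083333)
U(B(6*1 - 4, K))**2 = (-1/12 + (6*1 - 4))**2 = (-1/12 + (6 - 4))**2 = (-1/12 + 2)**2 = (23/12)**2 = 529/144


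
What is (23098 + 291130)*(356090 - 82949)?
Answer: 85828550148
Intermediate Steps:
(23098 + 291130)*(356090 - 82949) = 314228*273141 = 85828550148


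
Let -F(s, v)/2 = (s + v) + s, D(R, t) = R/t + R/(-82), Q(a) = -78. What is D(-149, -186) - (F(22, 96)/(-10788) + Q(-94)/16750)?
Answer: 2404897378/926082375 ≈ 2.5969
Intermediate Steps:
D(R, t) = -R/82 + R/t (D(R, t) = R/t + R*(-1/82) = R/t - R/82 = -R/82 + R/t)
F(s, v) = -4*s - 2*v (F(s, v) = -2*((s + v) + s) = -2*(v + 2*s) = -4*s - 2*v)
D(-149, -186) - (F(22, 96)/(-10788) + Q(-94)/16750) = (-1/82*(-149) - 149/(-186)) - ((-4*22 - 2*96)/(-10788) - 78/16750) = (149/82 - 149*(-1/186)) - ((-88 - 192)*(-1/10788) - 78*1/16750) = (149/82 + 149/186) - (-280*(-1/10788) - 39/8375) = 9983/3813 - (70/2697 - 39/8375) = 9983/3813 - 1*481067/22587375 = 9983/3813 - 481067/22587375 = 2404897378/926082375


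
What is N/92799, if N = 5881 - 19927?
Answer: -4682/30933 ≈ -0.15136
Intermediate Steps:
N = -14046
N/92799 = -14046/92799 = -14046*1/92799 = -4682/30933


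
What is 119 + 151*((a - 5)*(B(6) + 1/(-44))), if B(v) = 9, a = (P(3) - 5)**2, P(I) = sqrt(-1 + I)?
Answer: 59883/2 - 298225*sqrt(2)/22 ≈ 10771.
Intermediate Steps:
a = (-5 + sqrt(2))**2 (a = (sqrt(-1 + 3) - 5)**2 = (sqrt(2) - 5)**2 = (-5 + sqrt(2))**2 ≈ 12.858)
119 + 151*((a - 5)*(B(6) + 1/(-44))) = 119 + 151*(((5 - sqrt(2))**2 - 5)*(9 + 1/(-44))) = 119 + 151*((-5 + (5 - sqrt(2))**2)*(9 - 1/44)) = 119 + 151*((-5 + (5 - sqrt(2))**2)*(395/44)) = 119 + 151*(-1975/44 + 395*(5 - sqrt(2))**2/44) = 119 + (-298225/44 + 59645*(5 - sqrt(2))**2/44) = -292989/44 + 59645*(5 - sqrt(2))**2/44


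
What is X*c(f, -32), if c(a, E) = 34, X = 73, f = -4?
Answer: 2482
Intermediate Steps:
X*c(f, -32) = 73*34 = 2482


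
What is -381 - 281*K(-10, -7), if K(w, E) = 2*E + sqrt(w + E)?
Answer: 3553 - 281*I*sqrt(17) ≈ 3553.0 - 1158.6*I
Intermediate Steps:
K(w, E) = sqrt(E + w) + 2*E (K(w, E) = 2*E + sqrt(E + w) = sqrt(E + w) + 2*E)
-381 - 281*K(-10, -7) = -381 - 281*(sqrt(-7 - 10) + 2*(-7)) = -381 - 281*(sqrt(-17) - 14) = -381 - 281*(I*sqrt(17) - 14) = -381 - 281*(-14 + I*sqrt(17)) = -381 + (3934 - 281*I*sqrt(17)) = 3553 - 281*I*sqrt(17)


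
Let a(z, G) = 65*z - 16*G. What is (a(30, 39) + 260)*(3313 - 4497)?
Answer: -1877824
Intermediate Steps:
a(z, G) = -16*G + 65*z
(a(30, 39) + 260)*(3313 - 4497) = ((-16*39 + 65*30) + 260)*(3313 - 4497) = ((-624 + 1950) + 260)*(-1184) = (1326 + 260)*(-1184) = 1586*(-1184) = -1877824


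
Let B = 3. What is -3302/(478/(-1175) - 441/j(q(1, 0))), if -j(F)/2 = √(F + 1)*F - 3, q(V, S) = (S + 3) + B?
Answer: 380000268700/10046499851 - 893529455000*√7/10046499851 ≈ -197.49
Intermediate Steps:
q(V, S) = 6 + S (q(V, S) = (S + 3) + 3 = (3 + S) + 3 = 6 + S)
j(F) = 6 - 2*F*√(1 + F) (j(F) = -2*(√(F + 1)*F - 3) = -2*(√(1 + F)*F - 3) = -2*(F*√(1 + F) - 3) = -2*(-3 + F*√(1 + F)) = 6 - 2*F*√(1 + F))
-3302/(478/(-1175) - 441/j(q(1, 0))) = -3302/(478/(-1175) - 441/(6 - 2*(6 + 0)*√(1 + (6 + 0)))) = -3302/(478*(-1/1175) - 441/(6 - 2*6*√(1 + 6))) = -3302/(-478/1175 - 441/(6 - 2*6*√7)) = -3302/(-478/1175 - 441/(6 - 12*√7))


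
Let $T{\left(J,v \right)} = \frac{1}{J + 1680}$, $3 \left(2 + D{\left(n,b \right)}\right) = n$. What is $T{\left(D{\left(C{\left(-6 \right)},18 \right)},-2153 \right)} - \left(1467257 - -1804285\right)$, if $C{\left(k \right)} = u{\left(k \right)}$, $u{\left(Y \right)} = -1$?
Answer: $- \frac{16465670883}{5033} \approx -3.2715 \cdot 10^{6}$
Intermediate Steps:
$C{\left(k \right)} = -1$
$D{\left(n,b \right)} = -2 + \frac{n}{3}$
$T{\left(J,v \right)} = \frac{1}{1680 + J}$
$T{\left(D{\left(C{\left(-6 \right)},18 \right)},-2153 \right)} - \left(1467257 - -1804285\right) = \frac{1}{1680 + \left(-2 + \frac{1}{3} \left(-1\right)\right)} - \left(1467257 - -1804285\right) = \frac{1}{1680 - \frac{7}{3}} - \left(1467257 + 1804285\right) = \frac{1}{1680 - \frac{7}{3}} - 3271542 = \frac{1}{\frac{5033}{3}} - 3271542 = \frac{3}{5033} - 3271542 = - \frac{16465670883}{5033}$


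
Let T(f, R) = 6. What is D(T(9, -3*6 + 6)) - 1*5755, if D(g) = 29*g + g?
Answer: -5575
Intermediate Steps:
D(g) = 30*g
D(T(9, -3*6 + 6)) - 1*5755 = 30*6 - 1*5755 = 180 - 5755 = -5575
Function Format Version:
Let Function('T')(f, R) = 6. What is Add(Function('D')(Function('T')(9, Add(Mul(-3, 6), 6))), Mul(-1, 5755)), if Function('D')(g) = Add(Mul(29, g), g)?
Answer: -5575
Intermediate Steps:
Function('D')(g) = Mul(30, g)
Add(Function('D')(Function('T')(9, Add(Mul(-3, 6), 6))), Mul(-1, 5755)) = Add(Mul(30, 6), Mul(-1, 5755)) = Add(180, -5755) = -5575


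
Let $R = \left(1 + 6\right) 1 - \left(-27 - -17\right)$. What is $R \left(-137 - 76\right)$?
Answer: $-3621$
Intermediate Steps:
$R = 17$ ($R = 7 \cdot 1 - \left(-27 + 17\right) = 7 - -10 = 7 + 10 = 17$)
$R \left(-137 - 76\right) = 17 \left(-137 - 76\right) = 17 \left(-213\right) = -3621$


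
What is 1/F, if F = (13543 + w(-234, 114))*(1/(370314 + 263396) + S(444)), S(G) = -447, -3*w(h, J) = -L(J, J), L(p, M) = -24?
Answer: -126742/766807474883 ≈ -1.6529e-7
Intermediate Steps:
w(h, J) = -8 (w(h, J) = -(-1)*(-24)/3 = -⅓*24 = -8)
F = -766807474883/126742 (F = (13543 - 8)*(1/(370314 + 263396) - 447) = 13535*(1/633710 - 447) = 13535*(-283268369/633710) = -766807474883/126742 ≈ -6.0501e+6)
1/F = 1/(-766807474883/126742) = -126742/766807474883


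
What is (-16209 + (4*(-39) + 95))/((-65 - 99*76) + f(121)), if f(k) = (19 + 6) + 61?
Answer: 16270/7503 ≈ 2.1685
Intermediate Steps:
f(k) = 86 (f(k) = 25 + 61 = 86)
(-16209 + (4*(-39) + 95))/((-65 - 99*76) + f(121)) = (-16209 + (4*(-39) + 95))/((-65 - 99*76) + 86) = (-16209 + (-156 + 95))/((-65 - 7524) + 86) = (-16209 - 61)/(-7589 + 86) = -16270/(-7503) = -16270*(-1/7503) = 16270/7503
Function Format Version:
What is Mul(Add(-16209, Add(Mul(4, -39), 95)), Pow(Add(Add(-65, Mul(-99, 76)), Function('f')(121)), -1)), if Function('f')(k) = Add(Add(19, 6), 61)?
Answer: Rational(16270, 7503) ≈ 2.1685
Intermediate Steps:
Function('f')(k) = 86 (Function('f')(k) = Add(25, 61) = 86)
Mul(Add(-16209, Add(Mul(4, -39), 95)), Pow(Add(Add(-65, Mul(-99, 76)), Function('f')(121)), -1)) = Mul(Add(-16209, Add(Mul(4, -39), 95)), Pow(Add(Add(-65, Mul(-99, 76)), 86), -1)) = Mul(Add(-16209, Add(-156, 95)), Pow(Add(Add(-65, -7524), 86), -1)) = Mul(Add(-16209, -61), Pow(Add(-7589, 86), -1)) = Mul(-16270, Pow(-7503, -1)) = Mul(-16270, Rational(-1, 7503)) = Rational(16270, 7503)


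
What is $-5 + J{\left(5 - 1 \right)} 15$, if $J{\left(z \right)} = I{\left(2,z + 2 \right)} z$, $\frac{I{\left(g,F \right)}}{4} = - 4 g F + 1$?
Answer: $-11285$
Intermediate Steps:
$I{\left(g,F \right)} = 4 - 16 F g$ ($I{\left(g,F \right)} = 4 \left(- 4 g F + 1\right) = 4 \left(- 4 F g + 1\right) = 4 \left(1 - 4 F g\right) = 4 - 16 F g$)
$J{\left(z \right)} = z \left(-60 - 32 z\right)$ ($J{\left(z \right)} = \left(4 - 16 \left(z + 2\right) 2\right) z = \left(4 - 16 \left(2 + z\right) 2\right) z = \left(4 - \left(64 + 32 z\right)\right) z = \left(-60 - 32 z\right) z = z \left(-60 - 32 z\right)$)
$-5 + J{\left(5 - 1 \right)} 15 = -5 + - 4 \left(5 - 1\right) \left(15 + 8 \left(5 - 1\right)\right) 15 = -5 + \left(-4\right) 4 \left(15 + 8 \cdot 4\right) 15 = -5 + \left(-4\right) 4 \left(15 + 32\right) 15 = -5 + \left(-4\right) 4 \cdot 47 \cdot 15 = -5 - 11280 = -11285$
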